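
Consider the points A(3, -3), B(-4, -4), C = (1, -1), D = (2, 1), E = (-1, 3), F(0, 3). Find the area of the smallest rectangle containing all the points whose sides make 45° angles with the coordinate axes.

In coordinates u = x + y, v = x − y the rectangle is axis-aligned; the map (x,y)→(u,v) scales areas by 2.
u-values: 0, -8, 0, 3, 2, 3; range = 3 − (-8) = 11.
v-values: 6, 0, 2, 1, -4, -3; range = 6 − (-4) = 10.
Area = (11 × 10) / 2 = 55.

55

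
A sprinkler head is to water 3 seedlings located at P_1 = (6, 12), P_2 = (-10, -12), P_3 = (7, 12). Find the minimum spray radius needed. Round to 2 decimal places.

14.71

Side lengths²: P_1P_2² = 832, P_1P_3² = 1, P_2P_3² = 865.
Since P_2P_3² = 865 ≥ 832 + 1 = 833, the angle opposite P_2P_3 is not acute, so the smallest enclosing circle has P_2P_3 as diameter.
Centre = midpoint of P_2P_3 = (-1.5, 0), r² = 865/4 = 216.25.
r = √(216.25) ≈ 14.71.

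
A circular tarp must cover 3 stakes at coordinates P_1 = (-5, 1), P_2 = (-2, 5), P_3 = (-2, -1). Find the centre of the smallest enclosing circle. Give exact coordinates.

(-13/6, 2)

Side lengths²: P_1P_2² = 25, P_1P_3² = 13, P_2P_3² = 36.
Since P_2P_3² = 36 < 25 + 13 = 38, the triangle is acute, so the smallest enclosing circle is the circumcircle.
Circumcentre = (-13/6, 2), r² = 325/36.
Centre = (-13/6, 2).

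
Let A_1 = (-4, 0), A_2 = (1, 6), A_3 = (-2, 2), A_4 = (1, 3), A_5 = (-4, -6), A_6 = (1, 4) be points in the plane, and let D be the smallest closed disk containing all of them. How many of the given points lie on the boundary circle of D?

A smallest enclosing disk is always determined by at most three of the input points on its boundary.
The farthest pair is A_2–A_5 with squared distance 169. The circle on this segment as diameter has centre (-1.5, 0) and r² = 169/4 = 42.25.
Check A_1: distance² to centre = 6.25 ≤ 42.25, so it lies inside.
All remaining points lie in this disk, and no smaller disk contains both endpoints, so this is the minimum enclosing circle.
The points at distance exactly r from the centre are A_2, A_5 — 2 points.

2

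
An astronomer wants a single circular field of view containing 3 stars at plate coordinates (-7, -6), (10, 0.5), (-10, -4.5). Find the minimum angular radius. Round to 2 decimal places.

Call the three points A, B, C in the order given.
Side lengths²: AB² = 331.25, AC² = 11.25, BC² = 425.
Since BC² = 425 ≥ 331.25 + 11.25 = 342.5, the angle opposite BC is not acute, so the smallest enclosing circle has BC as diameter.
Centre = midpoint of BC = (0, -2), r² = 425/4 = 106.25.
r = √(106.25) ≈ 10.31.

10.31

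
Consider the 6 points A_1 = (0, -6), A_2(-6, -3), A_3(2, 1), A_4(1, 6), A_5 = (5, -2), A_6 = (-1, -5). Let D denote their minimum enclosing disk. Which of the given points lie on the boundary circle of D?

The minimum enclosing circle of a finite set is fixed by two of the points (as a diameter) or three (as a circumcircle).
The minimum enclosing circle is determined by three boundary points: A_1, A_2, A_4.
Their circumcentre is (-0.7, 0.1) with r² = 37.7.
The farthest remaining point A_5 is at distance² 36.9 ≤ 37.7.
The points at distance exactly r from the centre are A_1, A_2, A_4 — 3 points.

A_1, A_2, A_4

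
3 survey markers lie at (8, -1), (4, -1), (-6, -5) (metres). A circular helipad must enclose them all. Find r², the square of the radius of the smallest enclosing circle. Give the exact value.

Call the three points A, B, C in the order given.
Side lengths²: AB² = 16, AC² = 212, BC² = 116.
Since AC² = 212 ≥ 116 + 16 = 132, the angle opposite AC is not acute, so the smallest enclosing circle has AC as diameter.
Centre = midpoint of AC = (1, -3), r² = 212/4 = 53.

53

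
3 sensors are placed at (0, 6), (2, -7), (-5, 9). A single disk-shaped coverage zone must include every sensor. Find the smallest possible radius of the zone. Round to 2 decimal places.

Call the three points A, B, C in the order given.
Side lengths²: AB² = 173, AC² = 34, BC² = 305.
Since BC² = 305 ≥ 173 + 34 = 207, the angle opposite BC is not acute, so the smallest enclosing circle has BC as diameter.
Centre = midpoint of BC = (-1.5, 1), r² = 305/4 = 76.25.
r = √(76.25) ≈ 8.73.

8.73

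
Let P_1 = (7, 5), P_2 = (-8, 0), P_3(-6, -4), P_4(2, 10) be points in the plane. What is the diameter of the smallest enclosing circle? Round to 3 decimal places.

16.389

The minimum enclosing circle is determined by three boundary points: P_1, P_3, P_4.
Their circumcentre is (-8/11, 25/11) with r² = 8125/121.
The farthest remaining point P_2 is at distance² 7025/121 ≤ 8125/121.
Diameter = 2r = 2√(8125/121) ≈ 16.389.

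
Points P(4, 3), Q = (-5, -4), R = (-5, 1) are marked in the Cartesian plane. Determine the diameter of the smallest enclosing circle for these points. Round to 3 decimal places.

11.402

Side lengths²: PQ² = 130, PR² = 85, QR² = 25.
Since PQ² = 130 ≥ 85 + 25 = 110, the angle opposite PQ is not acute, so the smallest enclosing circle has PQ as diameter.
Centre = midpoint of PQ = (-0.5, -0.5), r² = 130/4 = 32.5.
Diameter = 2r = 2√(32.5) ≈ 11.402.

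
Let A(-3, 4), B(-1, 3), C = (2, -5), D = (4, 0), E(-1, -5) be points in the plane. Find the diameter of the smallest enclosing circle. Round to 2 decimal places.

By Welzl's lemma the MEC is supported by two points (diametrically opposite) or three points (on a circumcircle).
The farthest pair is A–C with squared distance 106. The circle on this segment as diameter has centre (-0.5, -0.5) and r² = 106/4 = 26.5.
Check B: distance² to centre = 12.5 ≤ 26.5, so it lies inside.
All remaining points lie in this disk, and no smaller disk contains both endpoints, so this is the minimum enclosing circle.
Diameter = 2r = 2√(26.5) ≈ 10.30.

10.30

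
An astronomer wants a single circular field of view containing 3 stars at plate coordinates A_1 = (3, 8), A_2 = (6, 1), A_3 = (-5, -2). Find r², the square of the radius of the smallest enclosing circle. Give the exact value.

77285/1849

Side lengths²: A_1A_2² = 58, A_1A_3² = 164, A_2A_3² = 130.
Since A_1A_3² = 164 < 130 + 58 = 188, the triangle is acute, so the smallest enclosing circle is the circumcircle.
Circumcentre = (-13/43, 105/43), r² = 77285/1849.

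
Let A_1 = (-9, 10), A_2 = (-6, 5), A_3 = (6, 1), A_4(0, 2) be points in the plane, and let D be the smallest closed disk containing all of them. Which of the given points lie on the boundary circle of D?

A_1, A_3

The farthest pair is A_1–A_3 with squared distance 306. The circle on this segment as diameter has centre (-1.5, 5.5) and r² = 306/4 = 76.5.
Check A_2: distance² to centre = 20.5 ≤ 76.5, so it lies inside.
All remaining points lie in this disk, and no smaller disk contains both endpoints, so this is the minimum enclosing circle.
The points at distance exactly r from the centre are A_1, A_3 — 2 points.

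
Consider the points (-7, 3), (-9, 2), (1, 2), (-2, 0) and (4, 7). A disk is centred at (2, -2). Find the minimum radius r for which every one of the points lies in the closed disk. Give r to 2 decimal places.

11.70

The required radius is the distance from (2, -2) to the farthest point.
Squared distances: 106, 137, 17, 20, 85.
Maximum is 137, attained at (-9, 2).
r = √137 ≈ 11.70.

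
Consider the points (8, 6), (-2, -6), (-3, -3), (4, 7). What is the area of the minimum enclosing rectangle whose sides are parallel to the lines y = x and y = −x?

77

In coordinates u = x + y, v = x − y the rectangle is axis-aligned; the map (x,y)→(u,v) scales areas by 2.
u-values: 14, -8, -6, 11; range = 14 − (-8) = 22.
v-values: 2, 4, 0, -3; range = 4 − (-3) = 7.
Area = (22 × 7) / 2 = 77.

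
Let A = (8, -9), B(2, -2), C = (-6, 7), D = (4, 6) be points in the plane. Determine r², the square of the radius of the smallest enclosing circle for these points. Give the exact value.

By Welzl's lemma the MEC is supported by two points (diametrically opposite) or three points (on a circumcircle).
The farthest pair is A–C with squared distance 452. The circle on this segment as diameter has centre (1, -1) and r² = 452/4 = 113.
Check B: distance² to centre = 2 ≤ 113, so it lies inside.
All remaining points lie in this disk, and no smaller disk contains both endpoints, so this is the minimum enclosing circle.

113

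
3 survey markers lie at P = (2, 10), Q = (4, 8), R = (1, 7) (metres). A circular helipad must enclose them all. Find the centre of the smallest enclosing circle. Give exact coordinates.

Side lengths²: PQ² = 8, PR² = 10, QR² = 10.
Since QR² = 10 < 10 + 8 = 18, the triangle is acute, so the smallest enclosing circle is the circumcircle.
Circumcentre = (2.25, 8.25), r² = 3.125.
Centre = (2.25, 8.25).

(2.25, 8.25)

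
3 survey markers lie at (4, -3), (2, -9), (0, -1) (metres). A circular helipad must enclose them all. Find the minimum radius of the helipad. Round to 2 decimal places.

Call the three points A, B, C in the order given.
Side lengths²: AB² = 40, AC² = 20, BC² = 68.
Since BC² = 68 ≥ 40 + 20 = 60, the angle opposite BC is not acute, so the smallest enclosing circle has BC as diameter.
Centre = midpoint of BC = (1, -5), r² = 68/4 = 17.
r = √17 ≈ 4.12.

4.12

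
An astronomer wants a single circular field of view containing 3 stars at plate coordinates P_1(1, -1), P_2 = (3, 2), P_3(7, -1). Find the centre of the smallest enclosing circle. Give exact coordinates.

Side lengths²: P_1P_2² = 13, P_1P_3² = 36, P_2P_3² = 25.
Since P_1P_3² = 36 < 25 + 13 = 38, the triangle is acute, so the smallest enclosing circle is the circumcircle.
Circumcentre = (4, -5/6), r² = 325/36.
Centre = (4, -5/6).

(4, -5/6)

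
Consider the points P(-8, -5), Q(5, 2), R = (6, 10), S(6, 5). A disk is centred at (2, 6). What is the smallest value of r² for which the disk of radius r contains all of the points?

221

The required radius is the distance from (2, 6) to the farthest point.
Squared distances: 221, 25, 32, 17.
Maximum is 221, attained at P.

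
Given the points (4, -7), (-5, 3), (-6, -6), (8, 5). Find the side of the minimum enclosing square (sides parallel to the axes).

14

The bounding box has width 14 and height 12.
An axis-aligned square enclosing the set must have side ≥ max(width, height).
So the minimum side is max(14, 12) = 14.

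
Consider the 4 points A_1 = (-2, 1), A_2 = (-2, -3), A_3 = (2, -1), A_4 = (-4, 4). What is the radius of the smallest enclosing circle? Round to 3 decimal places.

3.973

The minimum enclosing circle is determined by three boundary points: A_2, A_3, A_4.
Their circumcentre is (-1.46875, 0.9375) with r² = 15.7861328125.
The farthest remaining point A_1 is at distance² 0.2861328125 ≤ 15.7861328125.
r = √(15.7861328125) ≈ 3.973.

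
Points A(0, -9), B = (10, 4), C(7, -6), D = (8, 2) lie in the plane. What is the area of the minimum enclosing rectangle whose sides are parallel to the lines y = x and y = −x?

In coordinates u = x + y, v = x − y the rectangle is axis-aligned; the map (x,y)→(u,v) scales areas by 2.
u-values: -9, 14, 1, 10; range = 14 − (-9) = 23.
v-values: 9, 6, 13, 6; range = 13 − 6 = 7.
Area = (23 × 7) / 2 = 80.5.

80.5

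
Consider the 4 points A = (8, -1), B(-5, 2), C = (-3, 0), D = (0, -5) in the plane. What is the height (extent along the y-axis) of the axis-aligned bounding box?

max y = 2, min y = -5, so height = 7.

7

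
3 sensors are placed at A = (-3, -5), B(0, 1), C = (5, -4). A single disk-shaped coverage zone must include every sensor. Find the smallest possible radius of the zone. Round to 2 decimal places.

4.25

Side lengths²: AB² = 45, AC² = 65, BC² = 50.
Since AC² = 65 < 50 + 45 = 95, the triangle is acute, so the smallest enclosing circle is the circumcircle.
Circumcentre = (5/6, -19/6), r² = 325/18.
r = √(325/18) ≈ 4.25.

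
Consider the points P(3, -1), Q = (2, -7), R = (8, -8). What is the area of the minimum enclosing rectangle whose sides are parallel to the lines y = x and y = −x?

42

In coordinates u = x + y, v = x − y the rectangle is axis-aligned; the map (x,y)→(u,v) scales areas by 2.
u-values: 2, -5, 0; range = 2 − (-5) = 7.
v-values: 4, 9, 16; range = 16 − 4 = 12.
Area = (7 × 12) / 2 = 42.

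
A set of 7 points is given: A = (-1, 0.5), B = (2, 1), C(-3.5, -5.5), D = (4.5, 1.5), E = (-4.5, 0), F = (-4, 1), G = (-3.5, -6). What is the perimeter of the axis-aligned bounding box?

33

Width = max x − min x = 4.5 − (-4.5) = 9.
Height = max y − min y = 1.5 − (-6) = 7.5.
Perimeter = 2(9 + 7.5) = 33.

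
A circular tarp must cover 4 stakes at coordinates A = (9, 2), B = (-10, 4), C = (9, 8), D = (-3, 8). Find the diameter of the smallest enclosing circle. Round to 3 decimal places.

The minimum enclosing circle of a finite set is fixed by two of the points (as a diameter) or three (as a circumcircle).
The minimum enclosing circle is determined by three boundary points: A, B, C.
Their circumcentre is (-11/38, 5) with r² = 137605/1444.
The farthest remaining point D is at distance² 23605/1444 ≤ 137605/1444.
Diameter = 2r = 2√(137605/1444) ≈ 19.524.

19.524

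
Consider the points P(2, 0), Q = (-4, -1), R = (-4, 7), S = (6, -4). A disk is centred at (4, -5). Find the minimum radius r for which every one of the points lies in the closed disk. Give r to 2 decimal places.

The required radius is the distance from (4, -5) to the farthest point.
Squared distances: 29, 80, 208, 5.
Maximum is 208, attained at R.
r = √208 ≈ 14.42.

14.42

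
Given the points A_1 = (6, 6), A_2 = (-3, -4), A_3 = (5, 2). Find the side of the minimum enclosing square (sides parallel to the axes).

The bounding box has width 9 and height 10.
An axis-aligned square enclosing the set must have side ≥ max(width, height).
So the minimum side is max(9, 10) = 10.

10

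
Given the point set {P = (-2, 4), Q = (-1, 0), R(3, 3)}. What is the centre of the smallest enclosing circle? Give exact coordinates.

(11/38, 93/38)

Side lengths²: PQ² = 17, PR² = 26, QR² = 25.
Since PR² = 26 < 25 + 17 = 42, the triangle is acute, so the smallest enclosing circle is the circumcircle.
Circumcentre = (11/38, 93/38), r² = 5525/722.
Centre = (11/38, 93/38).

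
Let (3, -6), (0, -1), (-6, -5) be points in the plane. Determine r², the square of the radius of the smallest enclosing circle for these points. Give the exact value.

Call the three points A, B, C in the order given.
Side lengths²: AB² = 34, AC² = 82, BC² = 52.
Since AC² = 82 < 52 + 34 = 86, the triangle is acute, so the smallest enclosing circle is the circumcircle.
Circumcentre = (-31/21, -37/7), r² = 9061/441.

9061/441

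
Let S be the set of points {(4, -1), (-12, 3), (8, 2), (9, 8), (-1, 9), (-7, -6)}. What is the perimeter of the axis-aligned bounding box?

72

Width = max x − min x = 9 − (-12) = 21.
Height = max y − min y = 9 − (-6) = 15.
Perimeter = 2(21 + 15) = 72.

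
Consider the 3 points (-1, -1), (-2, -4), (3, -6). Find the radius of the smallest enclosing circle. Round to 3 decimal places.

Call the three points A, B, C in the order given.
Side lengths²: AB² = 10, AC² = 41, BC² = 29.
Since AC² = 41 ≥ 29 + 10 = 39, the angle opposite AC is not acute, so the smallest enclosing circle has AC as diameter.
Centre = midpoint of AC = (1, -3.5), r² = 41/4 = 10.25.
r = √(10.25) ≈ 3.202.

3.202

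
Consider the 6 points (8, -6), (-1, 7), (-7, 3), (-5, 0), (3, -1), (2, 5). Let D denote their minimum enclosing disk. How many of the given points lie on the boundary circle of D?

2

By Welzl's lemma the MEC is supported by two points (diametrically opposite) or three points (on a circumcircle).
The farthest pair is (8, -6)–(-7, 3) with squared distance 306. The circle on this segment as diameter has centre (0.5, -1.5) and r² = 306/4 = 76.5.
Check (-1, 7): distance² to centre = 74.5 ≤ 76.5, so it lies inside.
All remaining points lie in this disk, and no smaller disk contains both endpoints, so this is the minimum enclosing circle.
The points at distance exactly r from the centre are (8, -6), (-7, 3) — 2 points.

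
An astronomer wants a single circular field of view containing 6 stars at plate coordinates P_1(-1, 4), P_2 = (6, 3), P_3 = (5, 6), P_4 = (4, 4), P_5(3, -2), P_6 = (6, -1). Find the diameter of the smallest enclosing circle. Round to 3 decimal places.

The minimum enclosing circle of a finite set is fixed by two of the points (as a diameter) or three (as a circumcircle).
The minimum enclosing circle is determined by three boundary points: P_1, P_3, P_6.
Their circumcentre is (65/22, 47/22) with r² = 4625/242.
The farthest remaining point P_5 is at distance² 4141/242 ≤ 4625/242.
Diameter = 2r = 2√(4625/242) ≈ 8.743.

8.743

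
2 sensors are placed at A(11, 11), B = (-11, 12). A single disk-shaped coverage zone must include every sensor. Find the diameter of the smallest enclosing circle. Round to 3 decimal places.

22.023

The smallest circle enclosing two points has them as diameter endpoints.
Centre = midpoint = (0, 11.5); r² = |AB|²/4 = 485/4 = 121.25.
Diameter = 2r = 2√(121.25) ≈ 22.023.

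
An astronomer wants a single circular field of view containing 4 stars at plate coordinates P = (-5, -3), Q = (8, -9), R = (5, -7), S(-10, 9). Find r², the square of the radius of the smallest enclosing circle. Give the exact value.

By Welzl's lemma the MEC is supported by two points (diametrically opposite) or three points (on a circumcircle).
The farthest pair is Q–S with squared distance 648. The circle on this segment as diameter has centre (-1, 0) and r² = 648/4 = 162.
Check P: distance² to centre = 25 ≤ 162, so it lies inside.
All remaining points lie in this disk, and no smaller disk contains both endpoints, so this is the minimum enclosing circle.

162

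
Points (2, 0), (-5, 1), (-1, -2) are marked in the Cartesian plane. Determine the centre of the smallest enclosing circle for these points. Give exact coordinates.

(-1.5, 0.5)

Call the three points A, B, C in the order given.
Side lengths²: AB² = 50, AC² = 13, BC² = 25.
Since AB² = 50 ≥ 25 + 13 = 38, the angle opposite AB is not acute, so the smallest enclosing circle has AB as diameter.
Centre = midpoint of AB = (-1.5, 0.5), r² = 50/4 = 12.5.
Centre = (-1.5, 0.5).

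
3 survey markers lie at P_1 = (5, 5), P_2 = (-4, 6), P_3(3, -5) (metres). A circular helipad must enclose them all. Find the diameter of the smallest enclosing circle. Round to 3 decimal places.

13.088

Side lengths²: P_1P_2² = 82, P_1P_3² = 104, P_2P_3² = 170.
Since P_2P_3² = 170 < 104 + 82 = 186, the triangle is acute, so the smallest enclosing circle is the circumcircle.
Circumcentre = (-1/46, 37/46), r² = 45305/1058.
Diameter = 2r = 2√(45305/1058) ≈ 13.088.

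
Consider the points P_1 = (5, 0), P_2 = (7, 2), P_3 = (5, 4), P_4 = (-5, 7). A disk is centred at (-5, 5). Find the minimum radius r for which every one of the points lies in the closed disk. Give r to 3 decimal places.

The required radius is the distance from (-5, 5) to the farthest point.
Squared distances: 125, 153, 101, 4.
Maximum is 153, attained at P_2.
r = √153 ≈ 12.369.

12.369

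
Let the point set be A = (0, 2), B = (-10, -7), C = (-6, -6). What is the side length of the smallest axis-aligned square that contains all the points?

The bounding box has width 10 and height 9.
An axis-aligned square enclosing the set must have side ≥ max(width, height).
So the minimum side is max(10, 9) = 10.

10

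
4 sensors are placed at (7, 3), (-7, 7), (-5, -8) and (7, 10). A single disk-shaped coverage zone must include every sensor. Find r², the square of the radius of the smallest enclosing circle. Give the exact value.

By Welzl's lemma the MEC is supported by two points (diametrically opposite) or three points (on a circumcircle).
The farthest pair is (-5, -8)–(7, 10) with squared distance 468. The circle on this segment as diameter has centre (1, 1) and r² = 468/4 = 117.
Check (7, 3): distance² to centre = 40 ≤ 117, so it lies inside.
All remaining points lie in this disk, and no smaller disk contains both endpoints, so this is the minimum enclosing circle.

117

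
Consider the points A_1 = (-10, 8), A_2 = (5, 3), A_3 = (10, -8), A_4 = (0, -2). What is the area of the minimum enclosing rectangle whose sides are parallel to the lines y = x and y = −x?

In coordinates u = x + y, v = x − y the rectangle is axis-aligned; the map (x,y)→(u,v) scales areas by 2.
u-values: -2, 8, 2, -2; range = 8 − (-2) = 10.
v-values: -18, 2, 18, 2; range = 18 − (-18) = 36.
Area = (10 × 36) / 2 = 180.

180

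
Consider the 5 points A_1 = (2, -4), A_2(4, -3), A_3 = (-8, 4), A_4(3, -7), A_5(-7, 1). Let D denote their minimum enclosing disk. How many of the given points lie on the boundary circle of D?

2

The farthest pair is A_3–A_4 with squared distance 242. The circle on this segment as diameter has centre (-2.5, -1.5) and r² = 242/4 = 60.5.
Check A_1: distance² to centre = 26.5 ≤ 60.5, so it lies inside.
All remaining points lie in this disk, and no smaller disk contains both endpoints, so this is the minimum enclosing circle.
The points at distance exactly r from the centre are A_3, A_4 — 2 points.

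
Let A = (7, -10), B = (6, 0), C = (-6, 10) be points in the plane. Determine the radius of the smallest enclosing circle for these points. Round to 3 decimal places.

Side lengths²: AB² = 101, AC² = 569, BC² = 244.
Since AC² = 569 ≥ 244 + 101 = 345, the angle opposite AC is not acute, so the smallest enclosing circle has AC as diameter.
Centre = midpoint of AC = (0.5, 0), r² = 569/4 = 142.25.
r = √(142.25) ≈ 11.927.

11.927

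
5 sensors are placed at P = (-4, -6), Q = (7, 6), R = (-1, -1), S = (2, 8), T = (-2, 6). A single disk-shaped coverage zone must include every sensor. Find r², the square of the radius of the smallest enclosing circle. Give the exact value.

By Welzl's lemma the MEC is supported by two points (diametrically opposite) or three points (on a circumcircle).
The farthest pair is P–Q with squared distance 265. The circle on this segment as diameter has centre (1.5, 0) and r² = 265/4 = 66.25.
Check R: distance² to centre = 7.25 ≤ 66.25, so it lies inside.
All remaining points lie in this disk, and no smaller disk contains both endpoints, so this is the minimum enclosing circle.

66.25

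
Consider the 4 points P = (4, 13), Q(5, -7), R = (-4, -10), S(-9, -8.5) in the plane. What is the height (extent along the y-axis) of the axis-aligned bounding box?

max y = 13, min y = -10, so height = 23.

23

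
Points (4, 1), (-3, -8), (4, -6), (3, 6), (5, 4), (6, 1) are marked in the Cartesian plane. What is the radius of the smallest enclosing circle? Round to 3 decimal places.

The farthest pair is (-3, -8)–(3, 6) with squared distance 232. The circle on this segment as diameter has centre (0, -1) and r² = 232/4 = 58.
Check (4, 1): distance² to centre = 20 ≤ 58, so it lies inside.
All remaining points lie in this disk, and no smaller disk contains both endpoints, so this is the minimum enclosing circle.
r = √58 ≈ 7.616.

7.616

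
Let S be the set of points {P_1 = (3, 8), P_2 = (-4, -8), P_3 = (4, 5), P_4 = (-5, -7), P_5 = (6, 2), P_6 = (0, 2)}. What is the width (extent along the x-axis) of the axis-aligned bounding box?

max x = 6, min x = -5, so width = 11.

11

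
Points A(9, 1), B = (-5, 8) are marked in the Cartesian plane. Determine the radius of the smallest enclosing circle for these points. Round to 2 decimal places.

7.83

The smallest circle enclosing two points has them as diameter endpoints.
Centre = midpoint = (2, 4.5); r² = |AB|²/4 = 245/4 = 61.25.
r = √(61.25) ≈ 7.83.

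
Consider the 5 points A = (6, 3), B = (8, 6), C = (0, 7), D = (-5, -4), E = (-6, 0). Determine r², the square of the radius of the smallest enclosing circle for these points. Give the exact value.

By Welzl's lemma the MEC is supported by two points (diametrically opposite) or three points (on a circumcircle).
The farthest pair is B–D with squared distance 269. The circle on this segment as diameter has centre (1.5, 1) and r² = 269/4 = 67.25.
Check A: distance² to centre = 24.25 ≤ 67.25, so it lies inside.
All remaining points lie in this disk, and no smaller disk contains both endpoints, so this is the minimum enclosing circle.

67.25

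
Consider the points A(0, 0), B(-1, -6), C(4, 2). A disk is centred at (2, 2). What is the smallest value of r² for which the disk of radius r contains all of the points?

The required radius is the distance from (2, 2) to the farthest point.
Squared distances: 8, 73, 4.
Maximum is 73, attained at B.

73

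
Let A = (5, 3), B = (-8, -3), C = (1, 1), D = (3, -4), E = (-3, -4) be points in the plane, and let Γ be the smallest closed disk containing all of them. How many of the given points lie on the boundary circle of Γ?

2

The farthest pair is A–B with squared distance 205. The circle on this segment as diameter has centre (-1.5, 0) and r² = 205/4 = 51.25.
Check C: distance² to centre = 7.25 ≤ 51.25, so it lies inside.
All remaining points lie in this disk, and no smaller disk contains both endpoints, so this is the minimum enclosing circle.
The points at distance exactly r from the centre are A, B — 2 points.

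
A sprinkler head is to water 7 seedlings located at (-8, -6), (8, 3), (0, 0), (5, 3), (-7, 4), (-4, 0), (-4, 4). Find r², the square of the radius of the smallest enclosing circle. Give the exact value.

The farthest pair is (-8, -6)–(8, 3) with squared distance 337. The circle on this segment as diameter has centre (0, -1.5) and r² = 337/4 = 84.25.
Check (0, 0): distance² to centre = 2.25 ≤ 84.25, so it lies inside.
All remaining points lie in this disk, and no smaller disk contains both endpoints, so this is the minimum enclosing circle.

84.25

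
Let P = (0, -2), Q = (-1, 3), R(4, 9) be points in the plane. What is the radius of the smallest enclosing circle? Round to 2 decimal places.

Side lengths²: PQ² = 26, PR² = 137, QR² = 61.
Since PR² = 137 ≥ 61 + 26 = 87, the angle opposite PR is not acute, so the smallest enclosing circle has PR as diameter.
Centre = midpoint of PR = (2, 3.5), r² = 137/4 = 34.25.
r = √(34.25) ≈ 5.85.

5.85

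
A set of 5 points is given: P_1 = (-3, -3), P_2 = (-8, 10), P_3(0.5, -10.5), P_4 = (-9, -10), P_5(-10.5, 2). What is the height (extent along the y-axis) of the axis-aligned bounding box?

20.5

max y = 10, min y = -10.5, so height = 20.5.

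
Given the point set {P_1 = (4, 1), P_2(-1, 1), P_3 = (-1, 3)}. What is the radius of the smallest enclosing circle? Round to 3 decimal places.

2.693

Side lengths²: P_1P_2² = 25, P_1P_3² = 29, P_2P_3² = 4.
Since P_1P_3² = 29 ≥ 25 + 4 = 29, the angle opposite P_1P_3 is not acute, so the smallest enclosing circle has P_1P_3 as diameter.
Centre = midpoint of P_1P_3 = (1.5, 2), r² = 29/4 = 7.25.
r = √(7.25) ≈ 2.693.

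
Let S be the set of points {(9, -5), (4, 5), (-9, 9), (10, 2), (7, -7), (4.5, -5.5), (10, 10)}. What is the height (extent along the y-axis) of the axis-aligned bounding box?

max y = 10, min y = -7, so height = 17.

17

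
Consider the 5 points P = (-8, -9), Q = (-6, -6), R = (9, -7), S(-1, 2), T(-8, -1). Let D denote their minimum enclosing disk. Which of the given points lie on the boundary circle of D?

P, R, T

The minimum enclosing circle is determined by three boundary points: P, R, T.
Their circumcentre is (5/34, -5) with r² = 95225/1156.
The farthest remaining point S is at distance² 58165/1156 ≤ 95225/1156.
The points at distance exactly r from the centre are P, R, T — 3 points.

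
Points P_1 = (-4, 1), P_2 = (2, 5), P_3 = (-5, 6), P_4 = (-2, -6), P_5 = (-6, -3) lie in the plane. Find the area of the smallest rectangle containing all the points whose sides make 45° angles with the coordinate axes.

120

In coordinates u = x + y, v = x − y the rectangle is axis-aligned; the map (x,y)→(u,v) scales areas by 2.
u-values: -3, 7, 1, -8, -9; range = 7 − (-9) = 16.
v-values: -5, -3, -11, 4, -3; range = 4 − (-11) = 15.
Area = (16 × 15) / 2 = 120.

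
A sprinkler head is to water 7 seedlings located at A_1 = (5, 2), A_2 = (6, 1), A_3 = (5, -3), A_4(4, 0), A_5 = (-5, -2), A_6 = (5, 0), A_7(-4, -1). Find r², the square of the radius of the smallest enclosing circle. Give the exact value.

32.5

A smallest enclosing disk is always determined by at most three of the input points on its boundary.
The farthest pair is A_2–A_5 with squared distance 130. The circle on this segment as diameter has centre (0.5, -0.5) and r² = 130/4 = 32.5.
Check A_1: distance² to centre = 26.5 ≤ 32.5, so it lies inside.
All remaining points lie in this disk, and no smaller disk contains both endpoints, so this is the minimum enclosing circle.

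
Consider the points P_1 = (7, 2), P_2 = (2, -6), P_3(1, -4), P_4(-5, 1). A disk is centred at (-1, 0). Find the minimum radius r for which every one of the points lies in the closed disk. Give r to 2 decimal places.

The required radius is the distance from (-1, 0) to the farthest point.
Squared distances: 68, 45, 20, 17.
Maximum is 68, attained at P_1.
r = √68 ≈ 8.25.

8.25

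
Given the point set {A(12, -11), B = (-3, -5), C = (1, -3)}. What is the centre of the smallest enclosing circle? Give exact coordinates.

Side lengths²: AB² = 261, AC² = 185, BC² = 20.
Since AB² = 261 ≥ 185 + 20 = 205, the angle opposite AB is not acute, so the smallest enclosing circle has AB as diameter.
Centre = midpoint of AB = (4.5, -8), r² = 261/4 = 65.25.
Centre = (4.5, -8).

(4.5, -8)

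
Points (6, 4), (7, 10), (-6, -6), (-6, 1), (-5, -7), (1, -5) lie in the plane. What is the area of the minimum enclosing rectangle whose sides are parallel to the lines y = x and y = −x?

188.5

In coordinates u = x + y, v = x − y the rectangle is axis-aligned; the map (x,y)→(u,v) scales areas by 2.
u-values: 10, 17, -12, -5, -12, -4; range = 17 − (-12) = 29.
v-values: 2, -3, 0, -7, 2, 6; range = 6 − (-7) = 13.
Area = (29 × 13) / 2 = 188.5.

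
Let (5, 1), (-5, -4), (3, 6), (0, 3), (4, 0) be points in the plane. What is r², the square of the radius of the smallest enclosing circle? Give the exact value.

41

A smallest enclosing disk is always determined by at most three of the input points on its boundary.
The farthest pair is (-5, -4)–(3, 6) with squared distance 164. The circle on this segment as diameter has centre (-1, 1) and r² = 164/4 = 41.
Check (5, 1): distance² to centre = 36 ≤ 41, so it lies inside.
All remaining points lie in this disk, and no smaller disk contains both endpoints, so this is the minimum enclosing circle.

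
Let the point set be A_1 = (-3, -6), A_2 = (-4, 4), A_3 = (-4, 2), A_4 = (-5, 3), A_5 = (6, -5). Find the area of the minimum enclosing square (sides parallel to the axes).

The bounding box has width 11 and height 10.
An axis-aligned square enclosing the set must have side ≥ max(width, height).
So the minimum side is max(11, 10) = 11.
Area = 11² = 121.

121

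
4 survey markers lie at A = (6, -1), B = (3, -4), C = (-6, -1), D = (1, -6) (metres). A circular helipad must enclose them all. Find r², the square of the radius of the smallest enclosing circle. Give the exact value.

By Welzl's lemma the MEC is supported by two points (diametrically opposite) or three points (on a circumcircle).
The farthest pair is A–C with squared distance 144. The circle on this segment as diameter has centre (0, -1) and r² = 144/4 = 36.
Check B: distance² to centre = 18 ≤ 36, so it lies inside.
All remaining points lie in this disk, and no smaller disk contains both endpoints, so this is the minimum enclosing circle.

36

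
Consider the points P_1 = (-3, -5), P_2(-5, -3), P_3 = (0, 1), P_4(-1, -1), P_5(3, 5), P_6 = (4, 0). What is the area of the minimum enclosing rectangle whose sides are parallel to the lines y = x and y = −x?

In coordinates u = x + y, v = x − y the rectangle is axis-aligned; the map (x,y)→(u,v) scales areas by 2.
u-values: -8, -8, 1, -2, 8, 4; range = 8 − (-8) = 16.
v-values: 2, -2, -1, 0, -2, 4; range = 4 − (-2) = 6.
Area = (16 × 6) / 2 = 48.

48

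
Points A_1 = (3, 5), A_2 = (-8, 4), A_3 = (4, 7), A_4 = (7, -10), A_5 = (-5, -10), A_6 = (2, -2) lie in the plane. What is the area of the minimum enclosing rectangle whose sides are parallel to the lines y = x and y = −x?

377

In coordinates u = x + y, v = x − y the rectangle is axis-aligned; the map (x,y)→(u,v) scales areas by 2.
u-values: 8, -4, 11, -3, -15, 0; range = 11 − (-15) = 26.
v-values: -2, -12, -3, 17, 5, 4; range = 17 − (-12) = 29.
Area = (26 × 29) / 2 = 377.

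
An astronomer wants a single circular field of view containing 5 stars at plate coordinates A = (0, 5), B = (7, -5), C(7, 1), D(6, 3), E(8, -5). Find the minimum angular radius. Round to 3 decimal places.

6.403

The minimum enclosing circle of a finite set is fixed by two of the points (as a diameter) or three (as a circumcircle).
The farthest pair is A–E with squared distance 164. The circle on this segment as diameter has centre (4, 0) and r² = 164/4 = 41.
Check B: distance² to centre = 34 ≤ 41, so it lies inside.
All remaining points lie in this disk, and no smaller disk contains both endpoints, so this is the minimum enclosing circle.
r = √41 ≈ 6.403.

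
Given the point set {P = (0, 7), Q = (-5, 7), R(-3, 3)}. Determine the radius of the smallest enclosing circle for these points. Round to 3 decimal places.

Side lengths²: PQ² = 25, PR² = 25, QR² = 20.
Since PR² = 25 < 25 + 20 = 45, the triangle is acute, so the smallest enclosing circle is the circumcircle.
Circumcentre = (-2.5, 5.75), r² = 7.8125.
r = √(7.8125) ≈ 2.795.

2.795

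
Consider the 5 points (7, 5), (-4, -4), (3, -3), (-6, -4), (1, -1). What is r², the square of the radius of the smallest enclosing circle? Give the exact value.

62.5

The farthest pair is (7, 5)–(-6, -4) with squared distance 250. The circle on this segment as diameter has centre (0.5, 0.5) and r² = 250/4 = 62.5.
Check (-4, -4): distance² to centre = 40.5 ≤ 62.5, so it lies inside.
All remaining points lie in this disk, and no smaller disk contains both endpoints, so this is the minimum enclosing circle.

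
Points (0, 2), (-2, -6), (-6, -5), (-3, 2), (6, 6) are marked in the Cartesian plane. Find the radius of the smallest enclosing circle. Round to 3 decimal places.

8.139

The minimum enclosing circle of a finite set is fixed by two of the points (as a diameter) or three (as a circumcircle).
The farthest pair is (-6, -5)–(6, 6) with squared distance 265. The circle on this segment as diameter has centre (0, 0.5) and r² = 265/4 = 66.25.
Check (0, 2): distance² to centre = 2.25 ≤ 66.25, so it lies inside.
All remaining points lie in this disk, and no smaller disk contains both endpoints, so this is the minimum enclosing circle.
r = √(66.25) ≈ 8.139.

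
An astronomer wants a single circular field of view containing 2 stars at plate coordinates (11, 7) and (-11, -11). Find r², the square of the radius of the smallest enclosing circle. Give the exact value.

The smallest circle enclosing two points has them as diameter endpoints.
Centre = midpoint = (0, -2); r² = |(11, 7)−(-11, -11)|²/4 = 808/4 = 202.

202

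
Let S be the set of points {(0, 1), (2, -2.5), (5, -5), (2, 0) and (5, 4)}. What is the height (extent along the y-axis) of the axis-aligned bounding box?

9

max y = 4, min y = -5, so height = 9.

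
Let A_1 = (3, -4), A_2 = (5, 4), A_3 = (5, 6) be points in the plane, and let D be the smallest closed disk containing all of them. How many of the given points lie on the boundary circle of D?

Side lengths²: A_1A_2² = 68, A_1A_3² = 104, A_2A_3² = 4.
Since A_1A_3² = 104 ≥ 68 + 4 = 72, the angle opposite A_1A_3 is not acute, so the smallest enclosing circle has A_1A_3 as diameter.
Centre = midpoint of A_1A_3 = (4, 1), r² = 104/4 = 26.
The points at distance exactly r from the centre are A_1, A_3 — 2 points.

2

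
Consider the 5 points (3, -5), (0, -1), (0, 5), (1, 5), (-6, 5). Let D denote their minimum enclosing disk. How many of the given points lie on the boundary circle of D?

2

The farthest pair is (3, -5)–(-6, 5) with squared distance 181. The circle on this segment as diameter has centre (-1.5, 0) and r² = 181/4 = 45.25.
Check (0, -1): distance² to centre = 3.25 ≤ 45.25, so it lies inside.
All remaining points lie in this disk, and no smaller disk contains both endpoints, so this is the minimum enclosing circle.
The points at distance exactly r from the centre are (3, -5), (-6, 5) — 2 points.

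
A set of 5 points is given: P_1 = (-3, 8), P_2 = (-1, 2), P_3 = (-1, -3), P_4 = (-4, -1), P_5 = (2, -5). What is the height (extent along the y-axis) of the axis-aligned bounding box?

13

max y = 8, min y = -5, so height = 13.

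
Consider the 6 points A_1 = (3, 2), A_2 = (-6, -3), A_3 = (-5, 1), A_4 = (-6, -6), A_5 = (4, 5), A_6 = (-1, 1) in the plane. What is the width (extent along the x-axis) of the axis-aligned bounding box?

10

max x = 4, min x = -6, so width = 10.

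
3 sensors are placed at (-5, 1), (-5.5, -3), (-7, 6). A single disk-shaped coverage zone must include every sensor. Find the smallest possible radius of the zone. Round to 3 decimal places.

4.562

Call the three points A, B, C in the order given.
Side lengths²: AB² = 16.25, AC² = 29, BC² = 83.25.
Since BC² = 83.25 ≥ 29 + 16.25 = 45.25, the angle opposite BC is not acute, so the smallest enclosing circle has BC as diameter.
Centre = midpoint of BC = (-6.25, 1.5), r² = 83.25/4 = 20.8125.
r = √(20.8125) ≈ 4.562.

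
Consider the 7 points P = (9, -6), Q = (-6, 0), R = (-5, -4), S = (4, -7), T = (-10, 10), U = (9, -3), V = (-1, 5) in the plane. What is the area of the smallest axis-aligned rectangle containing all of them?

323

x ranges over [-10, 9], width 19.
y ranges over [-7, 10], height 17.
Area = 19 × 17 = 323.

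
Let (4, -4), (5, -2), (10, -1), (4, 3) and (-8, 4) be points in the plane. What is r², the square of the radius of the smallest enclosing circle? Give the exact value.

The farthest pair is (10, -1)–(-8, 4) with squared distance 349. The circle on this segment as diameter has centre (1, 1.5) and r² = 349/4 = 87.25.
Check (4, -4): distance² to centre = 39.25 ≤ 87.25, so it lies inside.
All remaining points lie in this disk, and no smaller disk contains both endpoints, so this is the minimum enclosing circle.

87.25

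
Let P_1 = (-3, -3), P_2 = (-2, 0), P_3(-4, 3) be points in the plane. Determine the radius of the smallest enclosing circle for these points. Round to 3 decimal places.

Side lengths²: P_1P_2² = 10, P_1P_3² = 37, P_2P_3² = 13.
Since P_1P_3² = 37 ≥ 13 + 10 = 23, the angle opposite P_1P_3 is not acute, so the smallest enclosing circle has P_1P_3 as diameter.
Centre = midpoint of P_1P_3 = (-3.5, 0), r² = 37/4 = 9.25.
r = √(9.25) ≈ 3.041.

3.041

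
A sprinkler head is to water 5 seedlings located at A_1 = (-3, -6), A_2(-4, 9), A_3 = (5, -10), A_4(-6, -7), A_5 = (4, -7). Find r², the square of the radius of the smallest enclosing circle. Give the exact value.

110.5

The minimum enclosing circle of a finite set is fixed by two of the points (as a diameter) or three (as a circumcircle).
The farthest pair is A_2–A_3 with squared distance 442. The circle on this segment as diameter has centre (0.5, -0.5) and r² = 442/4 = 110.5.
Check A_1: distance² to centre = 42.5 ≤ 110.5, so it lies inside.
All remaining points lie in this disk, and no smaller disk contains both endpoints, so this is the minimum enclosing circle.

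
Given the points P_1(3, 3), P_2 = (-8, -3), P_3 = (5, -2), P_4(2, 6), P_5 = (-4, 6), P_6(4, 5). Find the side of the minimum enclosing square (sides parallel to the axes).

The bounding box has width 13 and height 9.
An axis-aligned square enclosing the set must have side ≥ max(width, height).
So the minimum side is max(13, 9) = 13.

13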